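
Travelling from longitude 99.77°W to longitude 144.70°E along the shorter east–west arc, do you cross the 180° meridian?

Yes

Naïve |144.70 − -99.77| = 244.47° > 180°, so the shorter arc goes the other way round — across 180°.
Signed shortest Δλ = ((144.70 − -99.77 + 180) mod 360) − 180 = -115.53°.
Going west by 115.53° from -99.77° passes through 180° before reaching +144.70°.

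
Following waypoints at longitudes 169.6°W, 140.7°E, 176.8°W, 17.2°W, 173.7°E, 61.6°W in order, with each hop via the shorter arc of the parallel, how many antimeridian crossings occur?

4

Leg 1: -169.6° → +140.7°, shortest Δλ = -49.7° (west) — crosses 180°.
Leg 2: +140.7° → -176.8°, shortest Δλ = 42.5° (east) — crosses 180°.
Leg 3: -176.8° → -17.2°, shortest Δλ = 159.6° (east) — does not cross 180°.
Leg 4: -17.2° → +173.7°, shortest Δλ = -169.1° (west) — crosses 180°.
Leg 5: +173.7° → -61.6°, shortest Δλ = 124.7° (east) — crosses 180°.
Total crossings: 4.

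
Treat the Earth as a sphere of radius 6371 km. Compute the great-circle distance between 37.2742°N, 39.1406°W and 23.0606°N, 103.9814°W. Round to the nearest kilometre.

Δλ = -103.9814 − -39.1406 = -64.8408°.
Δφ = 23.0606 − 37.2742 = -14.2136°.
a = sin²(Δφ/2) + cos φ₁ · cos φ₂ · sin²(Δλ/2) = 0.225753.
c = 2·atan2(√a, √(1−a)) = 0.99023 rad → d = 6371·c ≈ 6308.78 km.

6309 km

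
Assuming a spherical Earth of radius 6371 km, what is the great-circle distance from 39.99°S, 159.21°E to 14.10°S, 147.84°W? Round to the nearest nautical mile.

3172 nmi

Δλ = -147.84 − 159.21 = -307.05°; wrapped into (−180°, 180°]: 52.95°.
Δφ = -14.10 − -39.99 = 25.89°.
a = sin²(Δφ/2) + cos φ₁ · cos φ₂ · sin²(Δλ/2) = 0.197865.
c = 2·atan2(√a, √(1−a)) = 0.92195 rad → d = 6371·c ≈ 5873.72 km ≈ 3171.55 nmi.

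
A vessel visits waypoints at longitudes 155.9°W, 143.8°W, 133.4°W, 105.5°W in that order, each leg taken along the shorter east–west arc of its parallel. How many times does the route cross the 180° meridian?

0

Leg 1: -155.9° → -143.8°, shortest Δλ = 12.1° (east) — does not cross 180°.
Leg 2: -143.8° → -133.4°, shortest Δλ = 10.4° (east) — does not cross 180°.
Leg 3: -133.4° → -105.5°, shortest Δλ = 27.9° (east) — does not cross 180°.
Total crossings: 0.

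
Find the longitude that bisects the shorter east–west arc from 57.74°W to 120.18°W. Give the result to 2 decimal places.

88.96°W

Signed shortest Δλ from -57.74° to -120.18° is -62.44°.
Midpoint longitude = -57.74° + (-62.44°)/2 = -57.74° − 31.22° = -88.96°.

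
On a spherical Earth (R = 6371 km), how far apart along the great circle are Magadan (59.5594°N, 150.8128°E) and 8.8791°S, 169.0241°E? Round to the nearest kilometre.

Δλ = 169.0241 − 150.8128 = 18.2113°.
Δφ = -8.8791 − 59.5594 = -68.4385°.
a = sin²(Δφ/2) + cos φ₁ · cos φ₂ · sin²(Δλ/2) = 0.328787.
c = 2·atan2(√a, √(1−a)) = 1.22130 rad → d = 6371·c ≈ 7780.89 km.

7781 km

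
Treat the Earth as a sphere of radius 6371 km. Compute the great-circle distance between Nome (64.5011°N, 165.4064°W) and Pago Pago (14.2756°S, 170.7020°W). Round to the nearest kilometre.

Δλ = -170.7020 − -165.4064 = -5.2956°.
Δφ = -14.2756 − 64.5011 = -78.7767°.
a = sin²(Δφ/2) + cos φ₁ · cos φ₂ · sin²(Δλ/2) = 0.403574.
c = 2·atan2(√a, √(1−a)) = 1.37673 rad → d = 6371·c ≈ 8771.13 km.

8771 km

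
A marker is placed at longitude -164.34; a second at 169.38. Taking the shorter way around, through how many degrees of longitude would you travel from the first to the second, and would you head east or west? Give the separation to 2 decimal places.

Raw difference: 169.38 − -164.34 = 333.72°.
Normalise into (−180°, 180°]: 333.72° − 360° = -26.28°.
Negative ⇒ the second point lies to the west; separation 26.28°.

26.28° west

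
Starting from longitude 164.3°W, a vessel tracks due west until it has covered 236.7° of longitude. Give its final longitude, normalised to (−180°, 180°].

Start at -164.3°; shift −236.7° → -401.0°.
-401.0° lies outside (−180°, 180°]; add 360° → -41.0°.

41.0°W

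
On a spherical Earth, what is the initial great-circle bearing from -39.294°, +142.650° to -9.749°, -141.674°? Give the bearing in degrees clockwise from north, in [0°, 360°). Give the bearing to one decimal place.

88.6°

Δλ = -141.674 − 142.650 = -284.324°; wrapped into (−180°, 180°]: 75.676°.
θ = atan2( sin Δλ · cos φ₂ , cos φ₁ · sin φ₂ − sin φ₁ · cos φ₂ · cos Δλ )
  = atan2(0.95492, 0.02337) = 88.598° → normalised to [0°, 360°): 88.598°.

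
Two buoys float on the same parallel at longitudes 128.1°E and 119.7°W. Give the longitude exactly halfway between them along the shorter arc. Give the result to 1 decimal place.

Signed shortest Δλ from +128.1° to -119.7° is +112.2°.
Midpoint longitude = +128.1° + (+112.2°)/2 = +128.1° + 56.1° = +184.2°.
Normalise into (−180°, 180°]: -175.8°.
(The naïve average (+128.1 + -119.7)/2 = 4.2° is on the wrong side of the globe.)

175.8°W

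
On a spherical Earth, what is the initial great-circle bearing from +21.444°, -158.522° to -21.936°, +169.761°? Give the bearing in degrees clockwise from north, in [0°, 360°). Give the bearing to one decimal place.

Δλ = 169.761 − -158.522 = 328.283°; wrapped into (−180°, 180°]: -31.717°.
θ = atan2( sin Δλ · cos φ₂ , cos φ₁ · sin φ₂ − sin φ₁ · cos φ₂ · cos Δλ )
  = atan2(-0.48766, -0.63619) = -142.528° → normalised to [0°, 360°): 217.472°.

217.5°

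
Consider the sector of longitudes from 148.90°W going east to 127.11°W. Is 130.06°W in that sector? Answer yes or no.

Band width going east from -148.90° to -127.11°: ((-127.11 − -148.90) mod 360) = 21.79°.
Offset of -130.06° east of the west edge: ((-130.06 − -148.90) mod 360) = 18.84°.
18.84° ≤ 21.79° ⇒ inside.

Yes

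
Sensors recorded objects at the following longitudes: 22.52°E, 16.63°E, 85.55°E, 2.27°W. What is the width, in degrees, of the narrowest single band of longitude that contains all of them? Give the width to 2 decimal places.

Sort the longitudes: -2.27°, +16.63°, +22.52°, +85.55°.
Eastward gaps between consecutive values (wrapping around): 18.90°, 5.89°, 63.03°, 272.18°.
Largest gap = 272.18° ⇒ minimal covering band is its complement: 360° − 272.18° = 87.82°.
Band runs from -2.27° eastward to +85.55°.

87.82°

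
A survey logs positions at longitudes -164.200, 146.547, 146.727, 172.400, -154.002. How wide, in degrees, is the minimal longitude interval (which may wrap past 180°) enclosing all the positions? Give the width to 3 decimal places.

59.451°

Sort the longitudes: -164.200°, -154.002°, +146.547°, +146.727°, +172.400°.
Eastward gaps between consecutive values (wrapping around): 10.198°, 300.549°, 0.180°, 25.673°, 23.400°.
Largest gap = 300.549° ⇒ minimal covering band is its complement: 360° − 300.549° = 59.451°.
Band runs from +146.547° eastward to -154.002°, crossing the antimeridian.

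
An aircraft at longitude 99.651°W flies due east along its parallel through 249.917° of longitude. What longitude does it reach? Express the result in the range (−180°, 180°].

Start at -99.651°; shift +249.917° → +150.266°.
+150.266° already lies in (−180°, 180°].

150.266°E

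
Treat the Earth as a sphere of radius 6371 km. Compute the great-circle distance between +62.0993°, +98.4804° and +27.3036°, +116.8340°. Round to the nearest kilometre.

Δλ = 116.8340 − 98.4804 = 18.3536°.
Δφ = 27.3036 − 62.0993 = -34.7957°.
a = sin²(Δφ/2) + cos φ₁ · cos φ₂ · sin²(Δλ/2) = 0.099980.
c = 2·atan2(√a, √(1−a)) = 0.64343 rad → d = 6371·c ≈ 4099.32 km.

4099 km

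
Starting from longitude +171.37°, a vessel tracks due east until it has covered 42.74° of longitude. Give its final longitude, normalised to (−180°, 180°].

Start at +171.37°; shift +42.74° → +214.11°.
+214.11° lies outside (−180°, 180°]; subtract 360° → -145.89°.

-145.89°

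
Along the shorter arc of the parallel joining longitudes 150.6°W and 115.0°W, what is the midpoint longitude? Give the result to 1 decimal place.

Signed shortest Δλ from -150.6° to -115.0° is +35.6°.
Midpoint longitude = -150.6° + (+35.6°)/2 = -150.6° + 17.8° = -132.8°.

132.8°W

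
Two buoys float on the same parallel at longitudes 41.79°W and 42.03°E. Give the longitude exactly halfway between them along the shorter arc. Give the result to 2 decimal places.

0.12°E

Signed shortest Δλ from -41.79° to +42.03° is +83.82°.
Midpoint longitude = -41.79° + (+83.82°)/2 = -41.79° + 41.91° = +0.12°.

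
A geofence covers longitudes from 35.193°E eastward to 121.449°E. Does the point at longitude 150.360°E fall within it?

Band width going east from +35.193° to +121.449°: ((121.449 − 35.193) mod 360) = 86.256°.
Offset of +150.360° east of the west edge: ((150.360 − 35.193) mod 360) = 115.167°.
115.167° > 86.256° ⇒ outside.

No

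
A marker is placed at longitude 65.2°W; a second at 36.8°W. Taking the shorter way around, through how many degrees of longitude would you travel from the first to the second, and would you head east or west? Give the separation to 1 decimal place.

28.4° east

Raw difference: -36.8 − -65.2 = 28.4°.
Normalise into (−180°, 180°]: 28.4° stays 28.4°.
Positive ⇒ the second point lies to the east; separation 28.4°.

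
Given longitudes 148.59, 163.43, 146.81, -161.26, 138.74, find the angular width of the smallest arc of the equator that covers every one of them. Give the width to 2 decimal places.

Sort the longitudes: -161.26°, +138.74°, +146.81°, +148.59°, +163.43°.
Eastward gaps between consecutive values (wrapping around): 300.00°, 8.07°, 1.78°, 14.84°, 35.31°.
Largest gap = 300.00° ⇒ minimal covering band is its complement: 360° − 300.00° = 60.00°.
Band runs from +138.74° eastward to -161.26°, crossing the antimeridian.

60.00°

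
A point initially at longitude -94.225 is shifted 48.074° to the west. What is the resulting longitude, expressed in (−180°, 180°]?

Start at -94.225°; shift −48.074° → -142.299°.
-142.299° already lies in (−180°, 180°].

-142.299°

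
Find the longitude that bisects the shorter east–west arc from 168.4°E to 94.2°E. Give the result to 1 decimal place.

131.3°E

Signed shortest Δλ from +168.4° to +94.2° is -74.2°.
Midpoint longitude = +168.4° + (-74.2°)/2 = +168.4° − 37.1° = +131.3°.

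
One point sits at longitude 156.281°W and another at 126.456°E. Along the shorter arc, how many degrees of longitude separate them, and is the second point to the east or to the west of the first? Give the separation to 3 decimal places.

Raw difference: 126.456 − -156.281 = 282.737°.
Normalise into (−180°, 180°]: 282.737° − 360° = -77.263°.
Negative ⇒ the second point lies to the west; separation 77.263°.

77.263° west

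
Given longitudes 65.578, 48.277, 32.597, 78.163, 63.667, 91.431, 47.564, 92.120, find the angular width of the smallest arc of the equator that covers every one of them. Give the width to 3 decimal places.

59.523°

Sort the longitudes: +32.597°, +47.564°, +48.277°, +63.667°, +65.578°, +78.163°, +91.431°, +92.120°.
Eastward gaps between consecutive values (wrapping around): 14.967°, 0.713°, 15.390°, 1.911°, 12.585°, 13.268°, 0.689°, 300.477°.
Largest gap = 300.477° ⇒ minimal covering band is its complement: 360° − 300.477° = 59.523°.
Band runs from +32.597° eastward to +92.120°.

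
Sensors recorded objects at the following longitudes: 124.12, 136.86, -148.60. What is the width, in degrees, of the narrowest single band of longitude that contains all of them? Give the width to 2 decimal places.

Sort the longitudes: -148.60°, +124.12°, +136.86°.
Eastward gaps between consecutive values (wrapping around): 272.72°, 12.74°, 74.54°.
Largest gap = 272.72° ⇒ minimal covering band is its complement: 360° − 272.72° = 87.28°.
Band runs from +124.12° eastward to -148.60°, crossing the antimeridian.

87.28°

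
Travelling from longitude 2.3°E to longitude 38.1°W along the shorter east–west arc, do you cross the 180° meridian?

Signed shortest Δλ = ((-38.1 − 2.3 + 180) mod 360) − 180 = -40.4°.
Going west by 40.4° from +2.3° reaches -38.1° without touching 180°.

No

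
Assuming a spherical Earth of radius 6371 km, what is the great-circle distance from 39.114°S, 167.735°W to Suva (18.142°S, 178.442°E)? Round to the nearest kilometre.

Δλ = 178.442 − -167.735 = 346.177°; wrapped into (−180°, 180°]: -13.823°.
Δφ = -18.142 − -39.114 = 20.972°.
a = sin²(Δφ/2) + cos φ₁ · cos φ₂ · sin²(Δλ/2) = 0.043799.
c = 2·atan2(√a, √(1−a)) = 0.42168 rad → d = 6371·c ≈ 2686.54 km.

2687 km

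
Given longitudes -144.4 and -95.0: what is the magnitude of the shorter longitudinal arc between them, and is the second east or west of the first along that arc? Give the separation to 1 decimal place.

49.4° east

Raw difference: -95.0 − -144.4 = 49.4°.
Normalise into (−180°, 180°]: 49.4° stays 49.4°.
Positive ⇒ the second point lies to the east; separation 49.4°.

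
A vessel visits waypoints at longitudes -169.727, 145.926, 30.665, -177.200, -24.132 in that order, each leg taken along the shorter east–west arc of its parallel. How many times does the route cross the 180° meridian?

2

Leg 1: -169.727° → +145.926°, shortest Δλ = -44.347° (west) — crosses 180°.
Leg 2: +145.926° → +30.665°, shortest Δλ = -115.261° (west) — does not cross 180°.
Leg 3: +30.665° → -177.200°, shortest Δλ = 152.135° (east) — crosses 180°.
Leg 4: -177.200° → -24.132°, shortest Δλ = 153.068° (east) — does not cross 180°.
Total crossings: 2.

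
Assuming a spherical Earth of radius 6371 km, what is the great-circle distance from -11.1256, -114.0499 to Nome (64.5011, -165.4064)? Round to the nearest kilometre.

Δλ = -165.4064 − -114.0499 = -51.3565°.
Δφ = 64.5011 − -11.1256 = 75.6267°.
a = sin²(Δφ/2) + cos φ₁ · cos φ₂ · sin²(Δλ/2) = 0.455193.
c = 2·atan2(√a, √(1−a)) = 1.48106 rad → d = 6371·c ≈ 9435.84 km.

9436 km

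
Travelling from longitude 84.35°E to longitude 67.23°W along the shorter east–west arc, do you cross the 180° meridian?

No

Signed shortest Δλ = ((-67.23 − 84.35 + 180) mod 360) − 180 = -151.58°.
Going west by 151.58° from +84.35° reaches -67.23° without touching 180°.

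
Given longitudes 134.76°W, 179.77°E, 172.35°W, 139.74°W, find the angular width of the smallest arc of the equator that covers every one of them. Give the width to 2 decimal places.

Sort the longitudes: -172.35°, -139.74°, -134.76°, +179.77°.
Eastward gaps between consecutive values (wrapping around): 32.61°, 4.98°, 314.53°, 7.88°.
Largest gap = 314.53° ⇒ minimal covering band is its complement: 360° − 314.53° = 45.47°.
Band runs from +179.77° eastward to -134.76°, crossing the antimeridian.

45.47°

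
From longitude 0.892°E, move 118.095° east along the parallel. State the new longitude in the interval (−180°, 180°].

Start at +0.892°; shift +118.095° → +118.987°.
+118.987° already lies in (−180°, 180°].

118.987°E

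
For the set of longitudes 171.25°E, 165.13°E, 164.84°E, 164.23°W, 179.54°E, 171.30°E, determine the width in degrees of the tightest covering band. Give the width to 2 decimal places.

Sort the longitudes: -164.23°, +164.84°, +165.13°, +171.25°, +171.30°, +179.54°.
Eastward gaps between consecutive values (wrapping around): 329.07°, 0.29°, 6.12°, 0.05°, 8.24°, 16.23°.
Largest gap = 329.07° ⇒ minimal covering band is its complement: 360° − 329.07° = 30.93°.
Band runs from +164.84° eastward to -164.23°, crossing the antimeridian.

30.93°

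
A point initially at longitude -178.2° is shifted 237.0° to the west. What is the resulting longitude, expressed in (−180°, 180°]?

Start at -178.2°; shift −237.0° → -415.2°.
-415.2° lies outside (−180°, 180°]; add 360° → -55.2°.

-55.2°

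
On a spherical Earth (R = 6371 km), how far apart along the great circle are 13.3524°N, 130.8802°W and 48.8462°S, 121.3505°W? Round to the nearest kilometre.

Δλ = -121.3505 − -130.8802 = 9.5297°.
Δφ = -48.8462 − 13.3524 = -62.1986°.
a = sin²(Δφ/2) + cos φ₁ · cos φ₂ · sin²(Δλ/2) = 0.271214.
c = 2·atan2(√a, √(1−a)) = 1.09553 rad → d = 6371·c ≈ 6979.64 km.

6980 km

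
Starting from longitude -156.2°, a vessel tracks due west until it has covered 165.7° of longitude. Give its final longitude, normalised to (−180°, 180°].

Start at -156.2°; shift −165.7° → -321.9°.
-321.9° lies outside (−180°, 180°]; add 360° → +38.1°.

+38.1°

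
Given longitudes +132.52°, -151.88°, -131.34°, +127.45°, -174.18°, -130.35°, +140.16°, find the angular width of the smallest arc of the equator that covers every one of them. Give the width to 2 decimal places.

102.20°

Sort the longitudes: -174.18°, -151.88°, -131.34°, -130.35°, +127.45°, +132.52°, +140.16°.
Eastward gaps between consecutive values (wrapping around): 22.30°, 20.54°, 0.99°, 257.80°, 5.07°, 7.64°, 45.66°.
Largest gap = 257.80° ⇒ minimal covering band is its complement: 360° − 257.80° = 102.20°.
Band runs from +127.45° eastward to -130.35°, crossing the antimeridian.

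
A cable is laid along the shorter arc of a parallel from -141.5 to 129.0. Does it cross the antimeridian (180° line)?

Naïve |129.0 − -141.5| = 270.5° > 180°, so the shorter arc goes the other way round — across 180°.
Signed shortest Δλ = ((129.0 − -141.5 + 180) mod 360) − 180 = -89.5°.
Going west by 89.5° from -141.5° passes through 180° before reaching +129.0°.

Yes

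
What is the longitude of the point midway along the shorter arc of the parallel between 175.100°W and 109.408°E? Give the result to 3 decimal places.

Signed shortest Δλ from -175.100° to +109.408° is -75.492°.
Midpoint longitude = -175.100° + (-75.492°)/2 = -175.100° − 37.746° = -212.846°.
Normalise into (−180°, 180°]: +147.154°.
(The naïve average (-175.100 + +109.408)/2 = -32.846° is on the wrong side of the globe.)

147.154°E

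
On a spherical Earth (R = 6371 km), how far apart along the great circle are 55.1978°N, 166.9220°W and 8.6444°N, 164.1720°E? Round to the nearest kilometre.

5768 km

Δλ = 164.1720 − -166.9220 = 331.0940°; wrapped into (−180°, 180°]: -28.9060°.
Δφ = 8.6444 − 55.1978 = -46.5534°.
a = sin²(Δφ/2) + cos φ₁ · cos φ₂ · sin²(Δλ/2) = 0.191310.
c = 2·atan2(√a, √(1−a)) = 0.90539 rad → d = 6371·c ≈ 5768.24 km.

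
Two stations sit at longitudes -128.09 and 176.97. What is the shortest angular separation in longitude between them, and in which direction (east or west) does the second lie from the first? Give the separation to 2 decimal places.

Raw difference: 176.97 − -128.09 = 305.06°.
Normalise into (−180°, 180°]: 305.06° − 360° = -54.94°.
Negative ⇒ the second point lies to the west; separation 54.94°.

54.94° west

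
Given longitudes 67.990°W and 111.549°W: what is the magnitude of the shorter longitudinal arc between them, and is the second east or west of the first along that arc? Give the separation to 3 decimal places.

43.559° west

Raw difference: -111.549 − -67.990 = -43.559°.
Normalise into (−180°, 180°]: -43.559° stays -43.559°.
Negative ⇒ the second point lies to the west; separation 43.559°.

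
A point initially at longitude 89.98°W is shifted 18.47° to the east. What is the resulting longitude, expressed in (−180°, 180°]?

71.51°W

Start at -89.98°; shift +18.47° → -71.51°.
-71.51° already lies in (−180°, 180°].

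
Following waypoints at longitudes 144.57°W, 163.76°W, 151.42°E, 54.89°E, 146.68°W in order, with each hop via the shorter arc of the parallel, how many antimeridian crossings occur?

2

Leg 1: -144.57° → -163.76°, shortest Δλ = -19.19° (west) — does not cross 180°.
Leg 2: -163.76° → +151.42°, shortest Δλ = -44.82° (west) — crosses 180°.
Leg 3: +151.42° → +54.89°, shortest Δλ = -96.53° (west) — does not cross 180°.
Leg 4: +54.89° → -146.68°, shortest Δλ = 158.43° (east) — crosses 180°.
Total crossings: 2.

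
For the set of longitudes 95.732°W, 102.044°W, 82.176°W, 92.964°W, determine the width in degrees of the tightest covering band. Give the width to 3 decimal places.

Sort the longitudes: -102.044°, -95.732°, -92.964°, -82.176°.
Eastward gaps between consecutive values (wrapping around): 6.312°, 2.768°, 10.788°, 340.132°.
Largest gap = 340.132° ⇒ minimal covering band is its complement: 360° − 340.132° = 19.868°.
Band runs from -102.044° eastward to -82.176°.

19.868°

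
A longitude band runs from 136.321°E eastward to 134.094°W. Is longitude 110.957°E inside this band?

No

Band width going east from +136.321° to -134.094°: ((-134.094 − 136.321) mod 360) = 89.585°.
Offset of +110.957° east of the west edge: ((110.957 − 136.321) mod 360) = 334.636°.
334.636° > 89.585° ⇒ outside.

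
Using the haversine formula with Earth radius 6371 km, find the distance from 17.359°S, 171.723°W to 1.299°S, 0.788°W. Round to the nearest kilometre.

Δλ = -0.788 − -171.723 = 170.935°.
Δφ = -1.299 − -17.359 = 16.060°.
a = sin²(Δφ/2) + cos φ₁ · cos φ₂ · sin²(Δλ/2) = 0.967764.
c = 2·atan2(√a, √(1−a)) = 2.78054 rad → d = 6371·c ≈ 17714.85 km.

17715 km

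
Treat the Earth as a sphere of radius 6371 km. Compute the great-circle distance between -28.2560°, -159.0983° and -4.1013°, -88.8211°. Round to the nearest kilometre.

Δλ = -88.8211 − -159.0983 = 70.2772°.
Δφ = -4.1013 − -28.2560 = 24.1547°.
a = sin²(Δφ/2) + cos φ₁ · cos φ₂ · sin²(Δλ/2) = 0.334823.
c = 2·atan2(√a, √(1−a)) = 1.23412 rad → d = 6371·c ≈ 7862.56 km.

7863 km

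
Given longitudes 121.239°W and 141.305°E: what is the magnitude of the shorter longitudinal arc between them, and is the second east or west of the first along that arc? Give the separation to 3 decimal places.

97.456° west

Raw difference: 141.305 − -121.239 = 262.544°.
Normalise into (−180°, 180°]: 262.544° − 360° = -97.456°.
Negative ⇒ the second point lies to the west; separation 97.456°.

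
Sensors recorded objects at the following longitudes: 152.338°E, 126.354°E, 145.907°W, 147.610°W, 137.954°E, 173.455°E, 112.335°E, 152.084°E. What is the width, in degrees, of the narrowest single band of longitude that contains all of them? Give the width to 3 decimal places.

Sort the longitudes: -147.610°, -145.907°, +112.335°, +126.354°, +137.954°, +152.084°, +152.338°, +173.455°.
Eastward gaps between consecutive values (wrapping around): 1.703°, 258.242°, 14.019°, 11.600°, 14.130°, 0.254°, 21.117°, 38.935°.
Largest gap = 258.242° ⇒ minimal covering band is its complement: 360° − 258.242° = 101.758°.
Band runs from +112.335° eastward to -145.907°, crossing the antimeridian.

101.758°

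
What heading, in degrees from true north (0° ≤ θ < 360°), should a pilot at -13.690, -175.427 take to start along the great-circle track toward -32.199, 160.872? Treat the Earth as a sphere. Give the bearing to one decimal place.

Δλ = 160.872 − -175.427 = 336.299°; wrapped into (−180°, 180°]: -23.701°.
θ = atan2( sin Δλ · cos φ₂ , cos φ₁ · sin φ₂ − sin φ₁ · cos φ₂ · cos Δλ )
  = atan2(-0.34014, -0.33435) = -134.508° → normalised to [0°, 360°): 225.492°.

225.5°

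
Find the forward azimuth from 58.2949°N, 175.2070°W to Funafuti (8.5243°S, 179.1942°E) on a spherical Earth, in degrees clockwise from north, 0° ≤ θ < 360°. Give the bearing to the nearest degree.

Δλ = 179.1942 − -175.2070 = 354.4012°; wrapped into (−180°, 180°]: -5.5988°.
θ = atan2( sin Δλ · cos φ₂ , cos φ₁ · sin φ₂ − sin φ₁ · cos φ₂ · cos Δλ )
  = atan2(-0.09648, -0.91525) = -173.982° → normalised to [0°, 360°): 186.018°.

186°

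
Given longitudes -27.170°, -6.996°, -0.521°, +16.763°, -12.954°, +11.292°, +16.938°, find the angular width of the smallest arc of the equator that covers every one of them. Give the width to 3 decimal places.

Sort the longitudes: -27.170°, -12.954°, -6.996°, -0.521°, +11.292°, +16.763°, +16.938°.
Eastward gaps between consecutive values (wrapping around): 14.216°, 5.958°, 6.475°, 11.813°, 5.471°, 0.175°, 315.892°.
Largest gap = 315.892° ⇒ minimal covering band is its complement: 360° − 315.892° = 44.108°.
Band runs from -27.170° eastward to +16.938°.

44.108°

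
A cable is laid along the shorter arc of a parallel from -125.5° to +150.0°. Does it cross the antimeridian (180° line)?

Naïve |150.0 − -125.5| = 275.5° > 180°, so the shorter arc goes the other way round — across 180°.
Signed shortest Δλ = ((150.0 − -125.5 + 180) mod 360) − 180 = -84.5°.
Going west by 84.5° from -125.5° passes through 180° before reaching +150.0°.

Yes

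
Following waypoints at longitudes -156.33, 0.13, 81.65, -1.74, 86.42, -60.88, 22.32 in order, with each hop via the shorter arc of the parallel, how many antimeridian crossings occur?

0

Leg 1: -156.33° → +0.13°, shortest Δλ = 156.46° (east) — does not cross 180°.
Leg 2: +0.13° → +81.65°, shortest Δλ = 81.52° (east) — does not cross 180°.
Leg 3: +81.65° → -1.74°, shortest Δλ = -83.39° (west) — does not cross 180°.
Leg 4: -1.74° → +86.42°, shortest Δλ = 88.16° (east) — does not cross 180°.
Leg 5: +86.42° → -60.88°, shortest Δλ = -147.3° (west) — does not cross 180°.
Leg 6: -60.88° → +22.32°, shortest Δλ = 83.2° (east) — does not cross 180°.
Total crossings: 0.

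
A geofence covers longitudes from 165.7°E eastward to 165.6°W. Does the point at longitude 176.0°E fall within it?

Yes

Band width going east from +165.7° to -165.6°: ((-165.6 − 165.7) mod 360) = 28.7°.
Offset of +176.0° east of the west edge: ((176.0 − 165.7) mod 360) = 10.3°.
10.3° ≤ 28.7° ⇒ inside.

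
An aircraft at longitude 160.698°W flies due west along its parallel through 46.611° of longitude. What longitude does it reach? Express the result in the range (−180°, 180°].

Start at -160.698°; shift −46.611° → -207.309°.
-207.309° lies outside (−180°, 180°]; add 360° → +152.691°.

152.691°E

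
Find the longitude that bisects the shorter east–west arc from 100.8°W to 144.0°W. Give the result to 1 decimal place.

Signed shortest Δλ from -100.8° to -144.0° is -43.2°.
Midpoint longitude = -100.8° + (-43.2°)/2 = -100.8° − 21.6° = -122.4°.

122.4°W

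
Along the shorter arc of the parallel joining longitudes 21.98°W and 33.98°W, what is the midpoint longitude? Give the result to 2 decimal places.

Signed shortest Δλ from -21.98° to -33.98° is -12.00°.
Midpoint longitude = -21.98° + (-12.00°)/2 = -21.98° − 6.00° = -27.98°.

27.98°W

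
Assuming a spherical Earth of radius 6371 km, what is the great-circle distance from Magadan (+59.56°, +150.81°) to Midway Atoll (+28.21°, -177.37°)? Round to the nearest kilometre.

4237 km

Δλ = -177.37 − 150.81 = -328.18°; wrapped into (−180°, 180°]: 31.82°.
Δφ = 28.21 − 59.56 = -31.35°.
a = sin²(Δφ/2) + cos φ₁ · cos φ₂ · sin²(Δλ/2) = 0.106547.
c = 2·atan2(√a, √(1−a)) = 0.66502 rad → d = 6371·c ≈ 4236.82 km.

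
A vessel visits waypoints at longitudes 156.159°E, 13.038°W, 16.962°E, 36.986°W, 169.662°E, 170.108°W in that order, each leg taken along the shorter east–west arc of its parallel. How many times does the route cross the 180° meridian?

Leg 1: +156.159° → -13.038°, shortest Δλ = -169.197° (west) — does not cross 180°.
Leg 2: -13.038° → +16.962°, shortest Δλ = 30.0° (east) — does not cross 180°.
Leg 3: +16.962° → -36.986°, shortest Δλ = -53.948° (west) — does not cross 180°.
Leg 4: -36.986° → +169.662°, shortest Δλ = -153.352° (west) — crosses 180°.
Leg 5: +169.662° → -170.108°, shortest Δλ = 20.23° (east) — crosses 180°.
Total crossings: 2.

2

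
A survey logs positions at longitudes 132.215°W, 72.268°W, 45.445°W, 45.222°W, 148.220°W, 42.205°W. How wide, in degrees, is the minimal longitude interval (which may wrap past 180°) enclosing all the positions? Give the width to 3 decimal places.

106.015°

Sort the longitudes: -148.220°, -132.215°, -72.268°, -45.445°, -45.222°, -42.205°.
Eastward gaps between consecutive values (wrapping around): 16.005°, 59.947°, 26.823°, 0.223°, 3.017°, 253.985°.
Largest gap = 253.985° ⇒ minimal covering band is its complement: 360° − 253.985° = 106.015°.
Band runs from -148.220° eastward to -42.205°.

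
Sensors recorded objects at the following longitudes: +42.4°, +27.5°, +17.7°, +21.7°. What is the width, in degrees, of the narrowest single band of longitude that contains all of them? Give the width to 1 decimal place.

24.7°

Sort the longitudes: +17.7°, +21.7°, +27.5°, +42.4°.
Eastward gaps between consecutive values (wrapping around): 4.0°, 5.8°, 14.9°, 335.3°.
Largest gap = 335.3° ⇒ minimal covering band is its complement: 360° − 335.3° = 24.7°.
Band runs from +17.7° eastward to +42.4°.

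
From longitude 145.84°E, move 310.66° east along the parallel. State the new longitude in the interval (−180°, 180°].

Start at +145.84°; shift +310.66° → +456.50°.
+456.50° lies outside (−180°, 180°]; subtract 360° → +96.50°.

96.50°E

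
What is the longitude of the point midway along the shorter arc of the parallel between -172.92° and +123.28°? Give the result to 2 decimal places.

+155.18°

Signed shortest Δλ from -172.92° to +123.28° is -63.80°.
Midpoint longitude = -172.92° + (-63.80°)/2 = -172.92° − 31.90° = -204.82°.
Normalise into (−180°, 180°]: +155.18°.
(The naïve average (-172.92 + +123.28)/2 = -24.82° is on the wrong side of the globe.)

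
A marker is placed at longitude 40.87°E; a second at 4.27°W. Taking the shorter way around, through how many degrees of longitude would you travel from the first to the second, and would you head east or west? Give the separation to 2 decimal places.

45.14° west

Raw difference: -4.27 − 40.87 = -45.14°.
Normalise into (−180°, 180°]: -45.14° stays -45.14°.
Negative ⇒ the second point lies to the west; separation 45.14°.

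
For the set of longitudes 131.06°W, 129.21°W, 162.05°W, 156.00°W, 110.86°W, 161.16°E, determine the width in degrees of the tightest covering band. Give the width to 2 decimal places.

87.98°

Sort the longitudes: -162.05°, -156.00°, -131.06°, -129.21°, -110.86°, +161.16°.
Eastward gaps between consecutive values (wrapping around): 6.05°, 24.94°, 1.85°, 18.35°, 272.02°, 36.79°.
Largest gap = 272.02° ⇒ minimal covering band is its complement: 360° − 272.02° = 87.98°.
Band runs from +161.16° eastward to -110.86°, crossing the antimeridian.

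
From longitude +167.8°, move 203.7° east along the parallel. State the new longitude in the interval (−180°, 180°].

+11.5°

Start at +167.8°; shift +203.7° → +371.5°.
+371.5° lies outside (−180°, 180°]; subtract 360° → +11.5°.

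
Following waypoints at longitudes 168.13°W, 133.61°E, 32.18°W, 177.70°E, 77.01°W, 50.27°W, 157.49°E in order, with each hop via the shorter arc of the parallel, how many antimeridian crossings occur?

Leg 1: -168.13° → +133.61°, shortest Δλ = -58.26° (west) — crosses 180°.
Leg 2: +133.61° → -32.18°, shortest Δλ = -165.79° (west) — does not cross 180°.
Leg 3: -32.18° → +177.70°, shortest Δλ = -150.12° (west) — crosses 180°.
Leg 4: +177.70° → -77.01°, shortest Δλ = 105.29° (east) — crosses 180°.
Leg 5: -77.01° → -50.27°, shortest Δλ = 26.74° (east) — does not cross 180°.
Leg 6: -50.27° → +157.49°, shortest Δλ = -152.24° (west) — crosses 180°.
Total crossings: 4.

4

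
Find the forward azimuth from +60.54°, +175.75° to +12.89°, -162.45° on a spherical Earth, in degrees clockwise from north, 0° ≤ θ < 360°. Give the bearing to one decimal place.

151.9°

Δλ = -162.45 − 175.75 = -338.20°; wrapped into (−180°, 180°]: 21.80°.
θ = atan2( sin Δλ · cos φ₂ , cos φ₁ · sin φ₂ − sin φ₁ · cos φ₂ · cos Δλ )
  = atan2(0.36201, -0.67835) = 151.913° → normalised to [0°, 360°): 151.913°.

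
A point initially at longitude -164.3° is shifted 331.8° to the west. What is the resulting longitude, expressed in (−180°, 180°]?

Start at -164.3°; shift −331.8° → -496.1°.
-496.1° lies outside (−180°, 180°]; add 360° → -136.1°.

-136.1°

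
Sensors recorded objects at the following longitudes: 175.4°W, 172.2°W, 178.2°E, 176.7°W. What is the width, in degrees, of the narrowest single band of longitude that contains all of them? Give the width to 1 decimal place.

9.6°

Sort the longitudes: -176.7°, -175.4°, -172.2°, +178.2°.
Eastward gaps between consecutive values (wrapping around): 1.3°, 3.2°, 350.4°, 5.1°.
Largest gap = 350.4° ⇒ minimal covering band is its complement: 360° − 350.4° = 9.6°.
Band runs from +178.2° eastward to -172.2°, crossing the antimeridian.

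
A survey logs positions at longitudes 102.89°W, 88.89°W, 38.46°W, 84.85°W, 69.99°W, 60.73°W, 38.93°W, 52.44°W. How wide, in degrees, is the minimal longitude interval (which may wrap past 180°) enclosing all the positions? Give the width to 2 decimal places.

Sort the longitudes: -102.89°, -88.89°, -84.85°, -69.99°, -60.73°, -52.44°, -38.93°, -38.46°.
Eastward gaps between consecutive values (wrapping around): 14.00°, 4.04°, 14.86°, 9.26°, 8.29°, 13.51°, 0.47°, 295.57°.
Largest gap = 295.57° ⇒ minimal covering band is its complement: 360° − 295.57° = 64.43°.
Band runs from -102.89° eastward to -38.46°.

64.43°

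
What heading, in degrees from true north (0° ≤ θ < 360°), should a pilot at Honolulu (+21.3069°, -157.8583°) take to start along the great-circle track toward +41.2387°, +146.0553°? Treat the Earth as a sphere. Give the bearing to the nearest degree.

306°

Δλ = 146.0553 − -157.8583 = 303.9136°; wrapped into (−180°, 180°]: -56.0864°.
θ = atan2( sin Δλ · cos φ₂ , cos φ₁ · sin φ₂ − sin φ₁ · cos φ₂ · cos Δλ )
  = atan2(-0.62404, 0.46169) = -53.505° → normalised to [0°, 360°): 306.495°.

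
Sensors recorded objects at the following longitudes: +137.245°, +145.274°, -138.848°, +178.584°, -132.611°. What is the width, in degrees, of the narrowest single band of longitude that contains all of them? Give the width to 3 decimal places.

Sort the longitudes: -138.848°, -132.611°, +137.245°, +145.274°, +178.584°.
Eastward gaps between consecutive values (wrapping around): 6.237°, 269.856°, 8.029°, 33.310°, 42.568°.
Largest gap = 269.856° ⇒ minimal covering band is its complement: 360° − 269.856° = 90.144°.
Band runs from +137.245° eastward to -132.611°, crossing the antimeridian.

90.144°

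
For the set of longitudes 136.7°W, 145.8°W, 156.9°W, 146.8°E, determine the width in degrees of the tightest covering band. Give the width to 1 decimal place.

Sort the longitudes: -156.9°, -145.8°, -136.7°, +146.8°.
Eastward gaps between consecutive values (wrapping around): 11.1°, 9.1°, 283.5°, 56.3°.
Largest gap = 283.5° ⇒ minimal covering band is its complement: 360° − 283.5° = 76.5°.
Band runs from +146.8° eastward to -136.7°, crossing the antimeridian.

76.5°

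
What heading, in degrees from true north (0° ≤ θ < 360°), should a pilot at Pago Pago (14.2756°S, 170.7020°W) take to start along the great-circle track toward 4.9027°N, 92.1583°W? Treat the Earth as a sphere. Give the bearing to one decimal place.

Δλ = -92.1583 − -170.7020 = 78.5437°.
θ = atan2( sin Δλ · cos φ₂ , cos φ₁ · sin φ₂ − sin φ₁ · cos φ₂ · cos Δλ )
  = atan2(0.97649, 0.13162) = 82.323° → normalised to [0°, 360°): 82.323°.

82.3°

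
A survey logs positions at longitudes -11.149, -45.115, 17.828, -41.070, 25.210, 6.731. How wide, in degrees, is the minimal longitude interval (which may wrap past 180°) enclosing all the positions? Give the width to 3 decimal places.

70.325°

Sort the longitudes: -45.115°, -41.070°, -11.149°, +6.731°, +17.828°, +25.210°.
Eastward gaps between consecutive values (wrapping around): 4.045°, 29.921°, 17.880°, 11.097°, 7.382°, 289.675°.
Largest gap = 289.675° ⇒ minimal covering band is its complement: 360° − 289.675° = 70.325°.
Band runs from -45.115° eastward to +25.210°.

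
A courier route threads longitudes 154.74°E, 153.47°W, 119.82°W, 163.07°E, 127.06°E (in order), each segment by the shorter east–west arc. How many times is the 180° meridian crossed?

2

Leg 1: +154.74° → -153.47°, shortest Δλ = 51.79° (east) — crosses 180°.
Leg 2: -153.47° → -119.82°, shortest Δλ = 33.65° (east) — does not cross 180°.
Leg 3: -119.82° → +163.07°, shortest Δλ = -77.11° (west) — crosses 180°.
Leg 4: +163.07° → +127.06°, shortest Δλ = -36.01° (west) — does not cross 180°.
Total crossings: 2.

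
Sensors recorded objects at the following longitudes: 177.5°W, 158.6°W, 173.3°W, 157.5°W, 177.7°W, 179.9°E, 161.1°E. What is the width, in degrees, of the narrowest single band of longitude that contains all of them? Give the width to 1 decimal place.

41.4°

Sort the longitudes: -177.7°, -177.5°, -173.3°, -158.6°, -157.5°, +161.1°, +179.9°.
Eastward gaps between consecutive values (wrapping around): 0.2°, 4.2°, 14.7°, 1.1°, 318.6°, 18.8°, 2.4°.
Largest gap = 318.6° ⇒ minimal covering band is its complement: 360° − 318.6° = 41.4°.
Band runs from +161.1° eastward to -157.5°, crossing the antimeridian.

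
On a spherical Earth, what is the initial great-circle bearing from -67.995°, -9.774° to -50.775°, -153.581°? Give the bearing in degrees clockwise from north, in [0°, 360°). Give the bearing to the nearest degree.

Δλ = -153.581 − -9.774 = -143.807°.
θ = atan2( sin Δλ · cos φ₂ , cos φ₁ · sin φ₂ − sin φ₁ · cos φ₂ · cos Δλ )
  = atan2(-0.37342, -0.76342) = -153.935° → normalised to [0°, 360°): 206.065°.

206°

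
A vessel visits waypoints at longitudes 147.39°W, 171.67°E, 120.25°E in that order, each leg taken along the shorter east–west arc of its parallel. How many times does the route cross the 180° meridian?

1

Leg 1: -147.39° → +171.67°, shortest Δλ = -40.94° (west) — crosses 180°.
Leg 2: +171.67° → +120.25°, shortest Δλ = -51.42° (west) — does not cross 180°.
Total crossings: 1.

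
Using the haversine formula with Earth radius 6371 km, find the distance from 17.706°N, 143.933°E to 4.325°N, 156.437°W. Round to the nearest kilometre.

Δλ = -156.437 − 143.933 = -300.370°; wrapped into (−180°, 180°]: 59.630°.
Δφ = 4.325 − 17.706 = -13.381°.
a = sin²(Δφ/2) + cos φ₁ · cos φ₂ · sin²(Δλ/2) = 0.248402.
c = 2·atan2(√a, √(1−a)) = 1.04350 rad → d = 6371·c ≈ 6648.15 km.

6648 km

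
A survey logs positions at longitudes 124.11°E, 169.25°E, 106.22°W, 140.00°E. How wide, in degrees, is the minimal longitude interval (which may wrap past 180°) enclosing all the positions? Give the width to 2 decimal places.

Sort the longitudes: -106.22°, +124.11°, +140.00°, +169.25°.
Eastward gaps between consecutive values (wrapping around): 230.33°, 15.89°, 29.25°, 84.53°.
Largest gap = 230.33° ⇒ minimal covering band is its complement: 360° − 230.33° = 129.67°.
Band runs from +124.11° eastward to -106.22°, crossing the antimeridian.

129.67°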